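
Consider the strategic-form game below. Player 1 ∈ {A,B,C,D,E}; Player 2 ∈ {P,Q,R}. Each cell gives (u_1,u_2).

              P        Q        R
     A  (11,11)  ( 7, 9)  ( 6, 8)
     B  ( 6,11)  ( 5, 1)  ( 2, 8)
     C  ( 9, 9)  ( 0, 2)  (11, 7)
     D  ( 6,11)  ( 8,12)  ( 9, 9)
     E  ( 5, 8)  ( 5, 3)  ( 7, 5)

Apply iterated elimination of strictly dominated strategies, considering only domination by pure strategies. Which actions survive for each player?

Remaining: P1:{A,D} P2:{P,Q}

P1 drop B (A beats it: P:11>6 Q:7>5 R:6>2)
P1 drop E (D beats it: P:6>5 Q:8>5 R:9>7)
P2 drop R (P beats it: A:11>8 C:9>7 D:11>9)
P1 drop C (A beats it: P:11>9 Q:7>0)
P1→{A,D} P2→{P,Q}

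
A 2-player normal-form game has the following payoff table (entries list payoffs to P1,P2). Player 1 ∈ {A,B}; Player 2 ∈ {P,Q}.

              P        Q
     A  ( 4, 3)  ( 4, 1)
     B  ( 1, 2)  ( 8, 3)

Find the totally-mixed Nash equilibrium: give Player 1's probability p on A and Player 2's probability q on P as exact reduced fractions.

(p,q) = (1/3, 4/7)

P1 indiff ⇒ q·4+(1-q)·4 = q·1+(1-q)·8 ⇒ q(3) = (1-q)(4) ⇒ q = 4/7
P2 indiff ⇒ p·3+(1-p)·2 = p·1+(1-p)·3 ⇒ p(2) = (1-p)(1) ⇒ p = 1/3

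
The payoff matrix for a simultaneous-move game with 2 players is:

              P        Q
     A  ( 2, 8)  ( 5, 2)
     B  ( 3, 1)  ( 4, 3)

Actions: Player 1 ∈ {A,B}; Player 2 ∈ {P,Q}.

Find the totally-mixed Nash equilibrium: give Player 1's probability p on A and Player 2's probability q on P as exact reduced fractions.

P1 indiff ⇒ q·2+(1-q)·5 = q·3+(1-q)·4 ⇒ q(-1) = (1-q)(-1) ⇒ q = 1/2
P2 indiff ⇒ p·8+(1-p)·1 = p·2+(1-p)·3 ⇒ p(6) = (1-p)(2) ⇒ p = 1/4

p=1/4, q=1/2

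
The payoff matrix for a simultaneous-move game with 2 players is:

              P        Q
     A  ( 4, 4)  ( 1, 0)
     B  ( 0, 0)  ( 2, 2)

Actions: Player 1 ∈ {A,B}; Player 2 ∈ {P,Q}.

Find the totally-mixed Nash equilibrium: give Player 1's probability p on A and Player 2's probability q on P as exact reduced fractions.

P1 indiff ⇒ q·4+(1-q)·1 = q·0+(1-q)·2 ⇒ q(4) = (1-q)(1) ⇒ q = 1/5
P2 indiff ⇒ p·4+(1-p)·0 = p·0+(1-p)·2 ⇒ p(4) = (1-p)(2) ⇒ p = 1/3

P1 mixes 1/3 on A; P2 mixes 1/5 on P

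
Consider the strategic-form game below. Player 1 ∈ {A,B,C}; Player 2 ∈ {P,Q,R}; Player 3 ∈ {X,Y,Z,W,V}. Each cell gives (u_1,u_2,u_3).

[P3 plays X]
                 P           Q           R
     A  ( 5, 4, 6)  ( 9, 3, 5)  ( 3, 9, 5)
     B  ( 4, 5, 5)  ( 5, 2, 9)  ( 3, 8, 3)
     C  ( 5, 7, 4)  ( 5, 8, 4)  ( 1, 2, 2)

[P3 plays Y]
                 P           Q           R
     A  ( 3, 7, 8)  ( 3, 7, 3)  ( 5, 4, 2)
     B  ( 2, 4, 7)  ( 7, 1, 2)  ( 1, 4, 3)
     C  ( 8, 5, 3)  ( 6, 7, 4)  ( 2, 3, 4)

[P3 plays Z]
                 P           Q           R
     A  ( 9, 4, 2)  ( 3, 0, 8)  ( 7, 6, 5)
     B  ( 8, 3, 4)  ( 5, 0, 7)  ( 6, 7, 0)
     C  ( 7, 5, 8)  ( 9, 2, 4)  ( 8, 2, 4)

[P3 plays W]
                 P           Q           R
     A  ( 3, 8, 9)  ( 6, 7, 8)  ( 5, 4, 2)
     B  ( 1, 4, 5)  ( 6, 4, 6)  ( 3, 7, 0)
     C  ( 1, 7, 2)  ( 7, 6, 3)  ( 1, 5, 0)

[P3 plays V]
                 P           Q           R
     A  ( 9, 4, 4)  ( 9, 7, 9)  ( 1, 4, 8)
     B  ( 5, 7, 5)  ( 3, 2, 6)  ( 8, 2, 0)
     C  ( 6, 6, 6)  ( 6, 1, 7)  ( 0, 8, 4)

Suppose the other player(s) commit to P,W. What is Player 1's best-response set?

u_1(A vs P,W) = 3
u_1(B vs P,W) = 1
u_1(C vs P,W) = 1
max payoff 3 at {A}

BR_1 = {A}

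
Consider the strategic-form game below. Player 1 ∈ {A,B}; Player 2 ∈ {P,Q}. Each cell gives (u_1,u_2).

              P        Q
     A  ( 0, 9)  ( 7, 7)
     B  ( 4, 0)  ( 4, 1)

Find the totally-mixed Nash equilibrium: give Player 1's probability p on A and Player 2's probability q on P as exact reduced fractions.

P1 mixes 1/3 on A; P2 mixes 3/7 on P

P1 indiff ⇒ q·0+(1-q)·7 = q·4+(1-q)·4 ⇒ q(-4) = (1-q)(-3) ⇒ q = 3/7
P2 indiff ⇒ p·9+(1-p)·0 = p·7+(1-p)·1 ⇒ p(2) = (1-p)(1) ⇒ p = 1/3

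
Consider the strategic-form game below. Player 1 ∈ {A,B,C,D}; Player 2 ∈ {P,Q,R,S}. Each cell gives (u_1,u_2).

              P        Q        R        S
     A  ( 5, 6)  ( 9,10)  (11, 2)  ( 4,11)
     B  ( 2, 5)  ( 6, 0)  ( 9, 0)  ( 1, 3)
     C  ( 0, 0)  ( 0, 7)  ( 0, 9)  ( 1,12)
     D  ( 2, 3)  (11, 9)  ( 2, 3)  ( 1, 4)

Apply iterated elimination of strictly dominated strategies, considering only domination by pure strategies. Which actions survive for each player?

P1 drop B (A beats it: P:5>2 Q:9>6 R:11>9 S:4>1)
P1 drop C (A beats it: P:5>0 Q:9>0 R:11>0 S:4>1)
P2 drop P (Q beats it: A:10>6 D:9>3)
P2 drop R (Q beats it: A:10>2 D:9>3)
P1→{A,D} P2→{Q,S}

Survivors P1:{A,D} P2:{Q,S}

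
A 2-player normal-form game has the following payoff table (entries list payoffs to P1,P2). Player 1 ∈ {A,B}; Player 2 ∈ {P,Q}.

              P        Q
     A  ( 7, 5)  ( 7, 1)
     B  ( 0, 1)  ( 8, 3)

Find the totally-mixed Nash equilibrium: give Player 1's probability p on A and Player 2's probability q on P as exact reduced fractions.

P1 mixes 1/3 on A; P2 mixes 1/8 on P

P1 indiff ⇒ q·7+(1-q)·7 = q·0+(1-q)·8 ⇒ q(7) = (1-q)(1) ⇒ q = 1/8
P2 indiff ⇒ p·5+(1-p)·1 = p·1+(1-p)·3 ⇒ p(4) = (1-p)(2) ⇒ p = 1/3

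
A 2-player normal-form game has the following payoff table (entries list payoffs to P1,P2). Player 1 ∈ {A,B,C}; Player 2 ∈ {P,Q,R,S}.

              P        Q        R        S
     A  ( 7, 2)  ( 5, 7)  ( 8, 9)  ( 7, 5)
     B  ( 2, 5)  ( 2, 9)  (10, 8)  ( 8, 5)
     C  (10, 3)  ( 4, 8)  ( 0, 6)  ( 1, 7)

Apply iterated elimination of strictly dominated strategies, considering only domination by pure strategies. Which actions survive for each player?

P2 drop P (Q beats it: A:7>2 B:9>5 C:8>3)
P1 drop C (A beats it: Q:5>4 R:8>0 S:7>1)
P2 drop S (Q beats it: A:7>5 B:9>5)
P1→{A,B} P2→{Q,R}

IESDS → P1:{A,B} P2:{Q,R}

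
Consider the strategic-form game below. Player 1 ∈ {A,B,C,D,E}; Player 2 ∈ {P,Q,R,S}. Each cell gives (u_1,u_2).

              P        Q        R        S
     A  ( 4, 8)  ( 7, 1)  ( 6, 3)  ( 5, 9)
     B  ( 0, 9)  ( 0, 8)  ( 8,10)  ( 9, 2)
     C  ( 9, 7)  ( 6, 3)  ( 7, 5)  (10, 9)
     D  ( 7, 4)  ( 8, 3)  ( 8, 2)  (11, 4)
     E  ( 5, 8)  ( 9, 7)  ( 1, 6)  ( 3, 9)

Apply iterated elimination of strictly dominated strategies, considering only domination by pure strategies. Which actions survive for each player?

Remaining: P1:{B,C,D} P2:{P,R,S}

P1 drop A (D beats it: P:7>4 Q:8>7 R:8>6 S:11>5)
P2 drop Q (P beats it: B:9>8 C:7>3 D:4>3 E:8>7)
P1 drop E (C beats it: P:9>5 R:7>1 S:10>3)
P1→{B,C,D} P2→{P,R,S}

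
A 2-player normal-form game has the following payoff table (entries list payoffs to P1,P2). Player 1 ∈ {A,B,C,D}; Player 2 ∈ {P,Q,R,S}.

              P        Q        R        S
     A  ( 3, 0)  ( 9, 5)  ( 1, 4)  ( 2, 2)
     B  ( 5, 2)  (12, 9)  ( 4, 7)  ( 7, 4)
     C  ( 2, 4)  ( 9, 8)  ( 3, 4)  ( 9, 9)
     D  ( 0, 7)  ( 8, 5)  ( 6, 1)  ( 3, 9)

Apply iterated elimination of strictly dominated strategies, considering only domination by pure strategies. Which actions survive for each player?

Remaining: P1:{B,C} P2:{Q,S}

P1 drop A (B beats it: P:5>3 Q:12>9 R:4>1 S:7>2)
P2 drop P (S beats it: B:4>2 C:9>4 D:9>7)
P2 drop R (Q beats it: B:9>7 C:8>4 D:5>1)
P1 drop D (B beats it: Q:12>8 S:7>3)
P1→{B,C} P2→{Q,S}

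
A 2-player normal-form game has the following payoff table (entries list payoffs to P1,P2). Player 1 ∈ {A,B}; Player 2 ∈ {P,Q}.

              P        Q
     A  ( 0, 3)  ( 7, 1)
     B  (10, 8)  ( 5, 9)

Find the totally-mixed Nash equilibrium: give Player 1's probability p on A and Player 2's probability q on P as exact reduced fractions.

(p,q) = (1/3, 1/6)

P1 indiff ⇒ q·0+(1-q)·7 = q·10+(1-q)·5 ⇒ q(-10) = (1-q)(-2) ⇒ q = 1/6
P2 indiff ⇒ p·3+(1-p)·8 = p·1+(1-p)·9 ⇒ p(2) = (1-p)(1) ⇒ p = 1/3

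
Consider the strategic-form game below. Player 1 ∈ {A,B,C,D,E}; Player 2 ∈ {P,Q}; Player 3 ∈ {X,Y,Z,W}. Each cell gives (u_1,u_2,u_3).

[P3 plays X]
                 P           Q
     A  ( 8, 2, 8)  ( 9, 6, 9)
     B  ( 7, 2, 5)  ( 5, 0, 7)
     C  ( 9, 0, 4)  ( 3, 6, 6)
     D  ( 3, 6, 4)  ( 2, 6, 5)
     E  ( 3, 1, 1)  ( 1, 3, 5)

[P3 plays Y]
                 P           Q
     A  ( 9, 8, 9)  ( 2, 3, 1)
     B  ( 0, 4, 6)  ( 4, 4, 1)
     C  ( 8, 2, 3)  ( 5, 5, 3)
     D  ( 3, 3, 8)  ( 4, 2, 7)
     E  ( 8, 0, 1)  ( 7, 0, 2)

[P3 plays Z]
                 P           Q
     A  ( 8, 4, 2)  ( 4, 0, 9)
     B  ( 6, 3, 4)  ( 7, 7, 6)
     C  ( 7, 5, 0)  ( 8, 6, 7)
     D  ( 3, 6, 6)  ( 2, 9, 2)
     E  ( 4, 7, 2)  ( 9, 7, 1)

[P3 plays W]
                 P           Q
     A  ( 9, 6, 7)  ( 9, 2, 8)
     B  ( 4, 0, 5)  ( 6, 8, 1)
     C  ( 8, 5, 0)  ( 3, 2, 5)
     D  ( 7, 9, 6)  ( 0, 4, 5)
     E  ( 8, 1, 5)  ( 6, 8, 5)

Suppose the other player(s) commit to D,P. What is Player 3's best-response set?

u_3(X vs D,P) = 4
u_3(Y vs D,P) = 8
u_3(Z vs D,P) = 6
u_3(W vs D,P) = 6
max payoff 8 at {Y}

argmax u_3 = {Y}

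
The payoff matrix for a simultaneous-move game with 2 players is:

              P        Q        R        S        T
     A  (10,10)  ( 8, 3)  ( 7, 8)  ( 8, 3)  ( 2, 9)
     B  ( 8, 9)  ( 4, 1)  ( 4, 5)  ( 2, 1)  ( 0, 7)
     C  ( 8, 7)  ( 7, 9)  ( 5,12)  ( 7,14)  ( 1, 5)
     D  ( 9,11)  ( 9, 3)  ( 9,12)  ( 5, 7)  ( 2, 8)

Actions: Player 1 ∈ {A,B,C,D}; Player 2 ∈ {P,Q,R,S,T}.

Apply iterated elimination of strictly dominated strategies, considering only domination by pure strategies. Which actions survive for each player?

P1 drop B (A beats it: P:10>8 Q:8>4 R:7>4 S:8>2 T:2>0)
P1 drop C (A beats it: P:10>8 Q:8>7 R:7>5 S:8>7 T:2>1)
P2 drop Q (P beats it: A:10>3 D:11>3)
P2 drop S (P beats it: A:10>3 D:11>7)
P2 drop T (P beats it: A:10>9 D:11>8)
P1→{A,D} P2→{P,R}

Survivors P1:{A,D} P2:{P,R}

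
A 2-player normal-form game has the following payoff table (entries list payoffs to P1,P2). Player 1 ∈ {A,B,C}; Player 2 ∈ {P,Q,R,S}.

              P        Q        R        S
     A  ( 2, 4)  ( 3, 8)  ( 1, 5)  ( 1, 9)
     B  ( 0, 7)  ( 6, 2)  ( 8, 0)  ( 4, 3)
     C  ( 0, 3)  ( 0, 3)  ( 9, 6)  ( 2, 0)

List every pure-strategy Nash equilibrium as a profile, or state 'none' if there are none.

(A,P): not NE [P2→S gives 9>4]
(A,Q): not NE [P1→B gives 6>3; P2→S gives 9>8]
(A,R): not NE [P1→C gives 9>1; P2→S gives 9>5]
(A,S): not NE [P1→B gives 4>1]
(B,P): not NE [P1→A gives 2>0]
(B,Q): not NE [P2→P gives 7>2]
(B,R): not NE [P1→C gives 9>8; P2→P gives 7>0]
(B,S): not NE [P2→P gives 7>3]
(C,P): not NE [P1→A gives 2>0; P2→R gives 6>3]
(C,Q): not NE [P1→B gives 6>0; P2→R gives 6>3]
(C,R): NE
(C,S): not NE [P1→B gives 4>2; P2→R gives 6>0]

PSNE = {(C,R)}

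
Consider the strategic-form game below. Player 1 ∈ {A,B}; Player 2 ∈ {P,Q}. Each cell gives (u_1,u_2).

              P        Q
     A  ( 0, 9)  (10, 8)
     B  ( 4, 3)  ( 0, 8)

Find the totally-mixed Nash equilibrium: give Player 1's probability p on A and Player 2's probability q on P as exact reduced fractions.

P1 mixes 5/6 on A; P2 mixes 5/7 on P

P1 indiff ⇒ q·0+(1-q)·10 = q·4+(1-q)·0 ⇒ q(-4) = (1-q)(-10) ⇒ q = 5/7
P2 indiff ⇒ p·9+(1-p)·3 = p·8+(1-p)·8 ⇒ p(1) = (1-p)(5) ⇒ p = 5/6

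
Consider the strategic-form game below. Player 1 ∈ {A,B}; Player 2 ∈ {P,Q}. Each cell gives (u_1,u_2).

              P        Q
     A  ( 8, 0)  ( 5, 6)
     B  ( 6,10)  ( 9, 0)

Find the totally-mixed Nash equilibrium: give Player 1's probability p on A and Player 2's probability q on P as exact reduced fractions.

P1 mixes 5/8 on A; P2 mixes 2/3 on P

P1 indiff ⇒ q·8+(1-q)·5 = q·6+(1-q)·9 ⇒ q(2) = (1-q)(4) ⇒ q = 2/3
P2 indiff ⇒ p·0+(1-p)·10 = p·6+(1-p)·0 ⇒ p(-6) = (1-p)(-10) ⇒ p = 5/8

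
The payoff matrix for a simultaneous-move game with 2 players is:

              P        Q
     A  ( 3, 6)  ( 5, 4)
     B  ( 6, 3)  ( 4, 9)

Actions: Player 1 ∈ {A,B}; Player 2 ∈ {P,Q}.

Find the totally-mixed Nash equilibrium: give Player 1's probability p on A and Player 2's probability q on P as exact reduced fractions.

p=3/4, q=1/4

P1 indiff ⇒ q·3+(1-q)·5 = q·6+(1-q)·4 ⇒ q(-3) = (1-q)(-1) ⇒ q = 1/4
P2 indiff ⇒ p·6+(1-p)·3 = p·4+(1-p)·9 ⇒ p(2) = (1-p)(6) ⇒ p = 3/4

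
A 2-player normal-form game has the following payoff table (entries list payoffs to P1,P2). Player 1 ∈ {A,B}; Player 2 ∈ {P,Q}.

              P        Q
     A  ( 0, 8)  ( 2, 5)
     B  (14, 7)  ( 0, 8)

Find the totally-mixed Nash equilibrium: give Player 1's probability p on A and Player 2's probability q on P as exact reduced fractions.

P1 indiff ⇒ q·0+(1-q)·2 = q·14+(1-q)·0 ⇒ q(-14) = (1-q)(-2) ⇒ q = 1/8
P2 indiff ⇒ p·8+(1-p)·7 = p·5+(1-p)·8 ⇒ p(3) = (1-p)(1) ⇒ p = 1/4

(p,q) = (1/4, 1/8)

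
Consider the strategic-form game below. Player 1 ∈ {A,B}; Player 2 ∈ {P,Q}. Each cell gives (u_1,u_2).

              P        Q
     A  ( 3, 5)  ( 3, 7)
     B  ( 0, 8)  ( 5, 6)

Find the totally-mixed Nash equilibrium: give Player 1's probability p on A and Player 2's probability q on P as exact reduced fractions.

P1 mixes 1/2 on A; P2 mixes 2/5 on P

P1 indiff ⇒ q·3+(1-q)·3 = q·0+(1-q)·5 ⇒ q(3) = (1-q)(2) ⇒ q = 2/5
P2 indiff ⇒ p·5+(1-p)·8 = p·7+(1-p)·6 ⇒ p(-2) = (1-p)(-2) ⇒ p = 1/2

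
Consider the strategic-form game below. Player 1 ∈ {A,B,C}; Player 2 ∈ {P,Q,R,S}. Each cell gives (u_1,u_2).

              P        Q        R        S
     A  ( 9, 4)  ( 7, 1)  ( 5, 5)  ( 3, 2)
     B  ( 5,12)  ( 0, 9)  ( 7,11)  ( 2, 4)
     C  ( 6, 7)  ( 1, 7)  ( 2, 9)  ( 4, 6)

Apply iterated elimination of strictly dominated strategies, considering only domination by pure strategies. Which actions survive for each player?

P2 drop Q (R beats it: A:5>1 B:11>9 C:9>7)
P2 drop S (P beats it: A:4>2 B:12>4 C:7>6)
P1 drop C (A beats it: P:9>6 R:5>2)
P1→{A,B} P2→{P,R}

Survivors P1:{A,B} P2:{P,R}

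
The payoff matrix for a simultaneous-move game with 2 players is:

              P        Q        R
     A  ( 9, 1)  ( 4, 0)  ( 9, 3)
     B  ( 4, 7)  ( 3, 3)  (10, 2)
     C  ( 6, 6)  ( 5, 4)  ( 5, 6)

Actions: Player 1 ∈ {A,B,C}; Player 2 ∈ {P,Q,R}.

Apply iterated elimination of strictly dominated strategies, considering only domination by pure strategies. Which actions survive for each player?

Survivors P1:{A,B} P2:{P,R}

P2 drop Q (P beats it: A:1>0 B:7>3 C:6>4)
P1 drop C (A beats it: P:9>6 R:9>5)
P1→{A,B} P2→{P,R}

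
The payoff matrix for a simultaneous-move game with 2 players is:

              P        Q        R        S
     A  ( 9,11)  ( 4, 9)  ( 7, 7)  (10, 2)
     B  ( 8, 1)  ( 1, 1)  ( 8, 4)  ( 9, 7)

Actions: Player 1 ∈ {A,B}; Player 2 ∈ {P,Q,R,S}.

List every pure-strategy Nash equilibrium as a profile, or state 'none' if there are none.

(A,P): NE
(A,Q): not NE [P2→P gives 11>9]
(A,R): not NE [P1→B gives 8>7; P2→P gives 11>7]
(A,S): not NE [P2→P gives 11>2]
(B,P): not NE [P1→A gives 9>8; P2→S gives 7>1]
(B,Q): not NE [P1→A gives 4>1; P2→S gives 7>1]
(B,R): not NE [P2→S gives 7>4]
(B,S): not NE [P1→A gives 10>9]

NE set: (A,P)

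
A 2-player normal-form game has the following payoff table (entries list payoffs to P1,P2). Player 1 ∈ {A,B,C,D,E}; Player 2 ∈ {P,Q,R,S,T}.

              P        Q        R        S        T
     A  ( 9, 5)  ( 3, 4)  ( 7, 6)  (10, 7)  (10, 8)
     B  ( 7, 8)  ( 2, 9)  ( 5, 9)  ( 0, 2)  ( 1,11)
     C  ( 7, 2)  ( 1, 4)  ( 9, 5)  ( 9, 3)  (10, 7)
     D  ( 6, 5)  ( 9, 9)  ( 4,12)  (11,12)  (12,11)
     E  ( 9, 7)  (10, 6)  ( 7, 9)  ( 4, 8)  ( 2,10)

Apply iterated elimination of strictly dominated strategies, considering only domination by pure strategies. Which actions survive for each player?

P1 drop B (A beats it: P:9>7 Q:3>2 R:7>5 S:10>0 T:10>1)
P2 drop P (R beats it: A:6>5 C:5>2 D:12>5 E:9>7)
P2 drop Q (R beats it: A:6>4 C:5>4 D:12>9 E:9>6)
P1 drop E (C beats it: R:9>7 S:9>4 T:10>2)
P1→{A,C,D} P2→{R,S,T}

Survivors P1:{A,C,D} P2:{R,S,T}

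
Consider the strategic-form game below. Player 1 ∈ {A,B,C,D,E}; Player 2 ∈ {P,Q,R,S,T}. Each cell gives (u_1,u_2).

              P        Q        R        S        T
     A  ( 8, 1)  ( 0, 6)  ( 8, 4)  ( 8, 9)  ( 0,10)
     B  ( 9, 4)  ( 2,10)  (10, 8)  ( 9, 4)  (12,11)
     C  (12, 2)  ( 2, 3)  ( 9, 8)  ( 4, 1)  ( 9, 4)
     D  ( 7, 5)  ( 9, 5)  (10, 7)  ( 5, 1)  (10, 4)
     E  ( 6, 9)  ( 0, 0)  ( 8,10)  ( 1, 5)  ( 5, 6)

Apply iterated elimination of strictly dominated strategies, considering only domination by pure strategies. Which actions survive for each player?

P1 drop A (B beats it: P:9>8 Q:2>0 R:10>8 S:9>8 T:12>0)
P1 drop E (B beats it: P:9>6 Q:2>0 R:10>8 S:9>1 T:12>5)
P2 drop P (R beats it: B:8>4 C:8>2 D:7>5)
P1 drop C (D beats it: Q:9>2 R:10>9 S:5>4 T:10>9)
P2 drop S (Q beats it: B:10>4 D:5>1)
P1→{B,D} P2→{Q,R,T}

Survivors P1:{B,D} P2:{Q,R,T}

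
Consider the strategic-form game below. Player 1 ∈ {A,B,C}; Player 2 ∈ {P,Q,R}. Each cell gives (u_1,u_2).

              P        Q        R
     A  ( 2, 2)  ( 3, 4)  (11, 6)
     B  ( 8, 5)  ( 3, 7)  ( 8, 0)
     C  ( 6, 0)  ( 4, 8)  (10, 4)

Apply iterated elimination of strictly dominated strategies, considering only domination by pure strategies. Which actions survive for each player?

P2 drop P (Q beats it: A:4>2 B:7>5 C:8>0)
P1 drop B (C beats it: Q:4>3 R:10>8)
P1→{A,C} P2→{Q,R}

IESDS → P1:{A,C} P2:{Q,R}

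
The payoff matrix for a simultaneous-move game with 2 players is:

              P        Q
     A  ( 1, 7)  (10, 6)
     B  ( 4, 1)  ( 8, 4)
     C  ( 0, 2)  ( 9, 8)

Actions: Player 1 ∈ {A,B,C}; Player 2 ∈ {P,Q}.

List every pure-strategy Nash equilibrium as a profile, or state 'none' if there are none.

(A,P): not NE [P1→B gives 4>1]
(A,Q): not NE [P2→P gives 7>6]
(B,P): not NE [P2→Q gives 4>1]
(B,Q): not NE [P1→A gives 10>8]
(C,P): not NE [P1→B gives 4>0; P2→Q gives 8>2]
(C,Q): not NE [P1→A gives 10>9]

PSNE: ∅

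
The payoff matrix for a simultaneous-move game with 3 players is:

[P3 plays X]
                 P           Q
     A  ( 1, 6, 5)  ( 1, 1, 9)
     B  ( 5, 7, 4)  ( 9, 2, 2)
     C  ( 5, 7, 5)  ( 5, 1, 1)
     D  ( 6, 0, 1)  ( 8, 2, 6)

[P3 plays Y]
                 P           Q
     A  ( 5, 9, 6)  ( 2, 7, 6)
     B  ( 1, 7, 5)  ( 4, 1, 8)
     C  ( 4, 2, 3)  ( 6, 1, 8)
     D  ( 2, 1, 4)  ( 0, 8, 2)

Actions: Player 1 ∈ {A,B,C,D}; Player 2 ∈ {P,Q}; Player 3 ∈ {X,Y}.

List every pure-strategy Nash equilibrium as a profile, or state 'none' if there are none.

(A,P,X): not NE [P1→D gives 6>1; P3→Y gives 6>5]
(A,P,Y): NE
(A,Q,X): not NE [P1→B gives 9>1; P2→P gives 6>1]
(A,Q,Y): not NE [P1→C gives 6>2; P2→P gives 9>7; P3→X gives 9>6]
(B,P,X): not NE [P1→D gives 6>5; P3→Y gives 5>4]
(B,P,Y): not NE [P1→A gives 5>1]
(B,Q,X): not NE [P2→P gives 7>2; P3→Y gives 8>2]
(B,Q,Y): not NE [P1→C gives 6>4; P2→P gives 7>1]
(C,P,X): not NE [P1→D gives 6>5]
(C,P,Y): not NE [P1→A gives 5>4; P3→X gives 5>3]
(C,Q,X): not NE [P1→B gives 9>5; P2→P gives 7>1; P3→Y gives 8>1]
(C,Q,Y): not NE [P2→P gives 2>1]
(D,P,X): not NE [P2→Q gives 2>0; P3→Y gives 4>1]
(D,P,Y): not NE [P1→A gives 5>2; P2→Q gives 8>1]
(D,Q,X): not NE [P1→B gives 9>8]
(D,Q,Y): not NE [P1→C gives 6>0; P3→X gives 6>2]

NE set: (A,P,Y)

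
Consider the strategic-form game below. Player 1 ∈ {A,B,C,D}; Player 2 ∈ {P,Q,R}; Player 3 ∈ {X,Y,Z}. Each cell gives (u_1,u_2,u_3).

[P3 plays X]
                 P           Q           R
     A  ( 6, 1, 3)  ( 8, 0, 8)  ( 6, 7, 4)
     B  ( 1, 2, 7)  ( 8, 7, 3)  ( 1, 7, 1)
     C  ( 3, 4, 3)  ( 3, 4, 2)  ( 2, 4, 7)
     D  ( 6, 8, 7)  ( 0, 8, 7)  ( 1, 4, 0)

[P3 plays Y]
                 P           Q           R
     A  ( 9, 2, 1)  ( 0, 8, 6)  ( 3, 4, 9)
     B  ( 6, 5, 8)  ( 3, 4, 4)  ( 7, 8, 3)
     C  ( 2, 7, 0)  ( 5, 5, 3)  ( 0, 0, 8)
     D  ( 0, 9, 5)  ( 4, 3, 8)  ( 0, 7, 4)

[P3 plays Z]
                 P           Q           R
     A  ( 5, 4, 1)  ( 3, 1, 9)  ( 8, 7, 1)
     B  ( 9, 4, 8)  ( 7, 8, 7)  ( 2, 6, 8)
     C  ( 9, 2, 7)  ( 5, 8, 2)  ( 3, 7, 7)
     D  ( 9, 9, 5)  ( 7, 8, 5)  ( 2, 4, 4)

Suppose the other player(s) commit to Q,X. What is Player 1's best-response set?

argmax u_1 = {A,B}

u_1(A vs Q,X) = 8
u_1(B vs Q,X) = 8
u_1(C vs Q,X) = 3
u_1(D vs Q,X) = 0
max payoff 8 at {A,B}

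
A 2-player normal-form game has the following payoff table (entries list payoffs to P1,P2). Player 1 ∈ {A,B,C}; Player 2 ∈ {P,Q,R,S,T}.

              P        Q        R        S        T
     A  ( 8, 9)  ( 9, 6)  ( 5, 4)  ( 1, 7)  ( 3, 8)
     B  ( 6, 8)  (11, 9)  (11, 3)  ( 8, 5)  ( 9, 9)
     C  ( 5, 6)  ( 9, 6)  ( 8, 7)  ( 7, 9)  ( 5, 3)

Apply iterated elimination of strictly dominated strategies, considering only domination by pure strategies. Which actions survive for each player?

P1 drop C (B beats it: P:6>5 Q:11>9 R:11>8 S:8>7 T:9>5)
P2 drop R (P beats it: A:9>4 B:8>3)
P2 drop S (P beats it: A:9>7 B:8>5)
P1→{A,B} P2→{P,Q,T}

Remaining: P1:{A,B} P2:{P,Q,T}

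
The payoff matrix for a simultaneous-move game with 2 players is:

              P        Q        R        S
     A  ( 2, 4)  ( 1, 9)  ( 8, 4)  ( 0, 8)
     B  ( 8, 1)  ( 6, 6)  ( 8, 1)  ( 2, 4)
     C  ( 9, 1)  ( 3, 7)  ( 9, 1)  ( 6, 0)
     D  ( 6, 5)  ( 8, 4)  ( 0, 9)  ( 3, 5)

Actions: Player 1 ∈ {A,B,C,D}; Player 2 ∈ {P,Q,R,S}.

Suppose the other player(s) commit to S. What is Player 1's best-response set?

argmax u_1 = {C}

u_1(A vs S) = 0
u_1(B vs S) = 2
u_1(C vs S) = 6
u_1(D vs S) = 3
max payoff 6 at {C}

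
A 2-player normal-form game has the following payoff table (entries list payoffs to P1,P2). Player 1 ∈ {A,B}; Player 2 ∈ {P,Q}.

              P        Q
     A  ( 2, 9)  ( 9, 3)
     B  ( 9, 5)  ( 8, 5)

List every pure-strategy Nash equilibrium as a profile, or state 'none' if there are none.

(A,P): not NE [P1→B gives 9>2]
(A,Q): not NE [P2→P gives 9>3]
(B,P): NE
(B,Q): not NE [P1→A gives 9>8]

Nash profiles: (B,P)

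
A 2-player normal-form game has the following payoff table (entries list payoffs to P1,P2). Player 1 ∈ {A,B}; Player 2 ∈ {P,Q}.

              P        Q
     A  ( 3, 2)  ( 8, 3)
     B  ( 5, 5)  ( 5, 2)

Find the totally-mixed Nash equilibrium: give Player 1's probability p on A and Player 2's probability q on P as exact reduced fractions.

p=3/4, q=3/5

P1 indiff ⇒ q·3+(1-q)·8 = q·5+(1-q)·5 ⇒ q(-2) = (1-q)(-3) ⇒ q = 3/5
P2 indiff ⇒ p·2+(1-p)·5 = p·3+(1-p)·2 ⇒ p(-1) = (1-p)(-3) ⇒ p = 3/4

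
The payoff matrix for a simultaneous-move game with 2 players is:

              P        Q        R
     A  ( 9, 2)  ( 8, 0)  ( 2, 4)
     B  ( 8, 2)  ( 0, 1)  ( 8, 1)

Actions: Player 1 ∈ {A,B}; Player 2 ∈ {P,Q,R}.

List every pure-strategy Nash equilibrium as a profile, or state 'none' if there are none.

Equilibria: none

(A,P): not NE [P2→R gives 4>2]
(A,Q): not NE [P2→R gives 4>0]
(A,R): not NE [P1→B gives 8>2]
(B,P): not NE [P1→A gives 9>8]
(B,Q): not NE [P1→A gives 8>0; P2→P gives 2>1]
(B,R): not NE [P2→P gives 2>1]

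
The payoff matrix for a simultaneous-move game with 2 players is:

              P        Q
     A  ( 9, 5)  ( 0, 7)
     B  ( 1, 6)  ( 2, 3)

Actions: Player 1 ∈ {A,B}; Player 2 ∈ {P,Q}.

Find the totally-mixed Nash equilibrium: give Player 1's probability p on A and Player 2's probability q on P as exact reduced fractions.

p=3/5, q=1/5

P1 indiff ⇒ q·9+(1-q)·0 = q·1+(1-q)·2 ⇒ q(8) = (1-q)(2) ⇒ q = 1/5
P2 indiff ⇒ p·5+(1-p)·6 = p·7+(1-p)·3 ⇒ p(-2) = (1-p)(-3) ⇒ p = 3/5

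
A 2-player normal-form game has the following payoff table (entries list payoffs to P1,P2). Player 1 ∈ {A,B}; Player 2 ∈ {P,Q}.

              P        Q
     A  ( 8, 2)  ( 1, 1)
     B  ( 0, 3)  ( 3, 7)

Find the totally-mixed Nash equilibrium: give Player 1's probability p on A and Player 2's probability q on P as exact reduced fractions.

P1 indiff ⇒ q·8+(1-q)·1 = q·0+(1-q)·3 ⇒ q(8) = (1-q)(2) ⇒ q = 1/5
P2 indiff ⇒ p·2+(1-p)·3 = p·1+(1-p)·7 ⇒ p(1) = (1-p)(4) ⇒ p = 4/5

p=4/5, q=1/5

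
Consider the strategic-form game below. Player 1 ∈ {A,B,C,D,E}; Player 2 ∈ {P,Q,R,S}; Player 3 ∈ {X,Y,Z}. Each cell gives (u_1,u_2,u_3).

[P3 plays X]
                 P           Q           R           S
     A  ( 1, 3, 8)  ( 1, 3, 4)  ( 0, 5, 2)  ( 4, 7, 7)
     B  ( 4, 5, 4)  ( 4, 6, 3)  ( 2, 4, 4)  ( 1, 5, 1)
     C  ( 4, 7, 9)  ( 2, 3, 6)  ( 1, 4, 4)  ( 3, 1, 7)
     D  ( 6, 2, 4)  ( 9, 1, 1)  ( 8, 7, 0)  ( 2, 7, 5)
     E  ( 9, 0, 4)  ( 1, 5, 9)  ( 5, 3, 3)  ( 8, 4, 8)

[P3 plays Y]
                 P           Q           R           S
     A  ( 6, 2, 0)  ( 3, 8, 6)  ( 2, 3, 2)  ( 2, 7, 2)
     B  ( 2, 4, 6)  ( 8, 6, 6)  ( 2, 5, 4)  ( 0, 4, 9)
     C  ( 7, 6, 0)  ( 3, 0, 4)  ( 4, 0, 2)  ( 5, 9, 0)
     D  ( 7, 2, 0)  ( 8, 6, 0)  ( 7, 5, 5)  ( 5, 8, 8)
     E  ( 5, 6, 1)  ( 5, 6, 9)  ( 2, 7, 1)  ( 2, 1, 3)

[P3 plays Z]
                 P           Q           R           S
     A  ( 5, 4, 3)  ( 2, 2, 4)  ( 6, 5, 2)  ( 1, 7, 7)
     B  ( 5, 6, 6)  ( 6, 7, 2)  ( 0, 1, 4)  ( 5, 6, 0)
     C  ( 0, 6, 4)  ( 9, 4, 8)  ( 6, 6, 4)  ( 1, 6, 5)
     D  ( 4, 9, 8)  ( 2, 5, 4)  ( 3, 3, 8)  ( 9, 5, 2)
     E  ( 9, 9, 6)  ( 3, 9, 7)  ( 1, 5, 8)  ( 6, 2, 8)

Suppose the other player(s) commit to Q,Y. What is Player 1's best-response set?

u_1(A vs Q,Y) = 3
u_1(B vs Q,Y) = 8
u_1(C vs Q,Y) = 3
u_1(D vs Q,Y) = 8
u_1(E vs Q,Y) = 5
max payoff 8 at {B,D}

P1 best: {B,D}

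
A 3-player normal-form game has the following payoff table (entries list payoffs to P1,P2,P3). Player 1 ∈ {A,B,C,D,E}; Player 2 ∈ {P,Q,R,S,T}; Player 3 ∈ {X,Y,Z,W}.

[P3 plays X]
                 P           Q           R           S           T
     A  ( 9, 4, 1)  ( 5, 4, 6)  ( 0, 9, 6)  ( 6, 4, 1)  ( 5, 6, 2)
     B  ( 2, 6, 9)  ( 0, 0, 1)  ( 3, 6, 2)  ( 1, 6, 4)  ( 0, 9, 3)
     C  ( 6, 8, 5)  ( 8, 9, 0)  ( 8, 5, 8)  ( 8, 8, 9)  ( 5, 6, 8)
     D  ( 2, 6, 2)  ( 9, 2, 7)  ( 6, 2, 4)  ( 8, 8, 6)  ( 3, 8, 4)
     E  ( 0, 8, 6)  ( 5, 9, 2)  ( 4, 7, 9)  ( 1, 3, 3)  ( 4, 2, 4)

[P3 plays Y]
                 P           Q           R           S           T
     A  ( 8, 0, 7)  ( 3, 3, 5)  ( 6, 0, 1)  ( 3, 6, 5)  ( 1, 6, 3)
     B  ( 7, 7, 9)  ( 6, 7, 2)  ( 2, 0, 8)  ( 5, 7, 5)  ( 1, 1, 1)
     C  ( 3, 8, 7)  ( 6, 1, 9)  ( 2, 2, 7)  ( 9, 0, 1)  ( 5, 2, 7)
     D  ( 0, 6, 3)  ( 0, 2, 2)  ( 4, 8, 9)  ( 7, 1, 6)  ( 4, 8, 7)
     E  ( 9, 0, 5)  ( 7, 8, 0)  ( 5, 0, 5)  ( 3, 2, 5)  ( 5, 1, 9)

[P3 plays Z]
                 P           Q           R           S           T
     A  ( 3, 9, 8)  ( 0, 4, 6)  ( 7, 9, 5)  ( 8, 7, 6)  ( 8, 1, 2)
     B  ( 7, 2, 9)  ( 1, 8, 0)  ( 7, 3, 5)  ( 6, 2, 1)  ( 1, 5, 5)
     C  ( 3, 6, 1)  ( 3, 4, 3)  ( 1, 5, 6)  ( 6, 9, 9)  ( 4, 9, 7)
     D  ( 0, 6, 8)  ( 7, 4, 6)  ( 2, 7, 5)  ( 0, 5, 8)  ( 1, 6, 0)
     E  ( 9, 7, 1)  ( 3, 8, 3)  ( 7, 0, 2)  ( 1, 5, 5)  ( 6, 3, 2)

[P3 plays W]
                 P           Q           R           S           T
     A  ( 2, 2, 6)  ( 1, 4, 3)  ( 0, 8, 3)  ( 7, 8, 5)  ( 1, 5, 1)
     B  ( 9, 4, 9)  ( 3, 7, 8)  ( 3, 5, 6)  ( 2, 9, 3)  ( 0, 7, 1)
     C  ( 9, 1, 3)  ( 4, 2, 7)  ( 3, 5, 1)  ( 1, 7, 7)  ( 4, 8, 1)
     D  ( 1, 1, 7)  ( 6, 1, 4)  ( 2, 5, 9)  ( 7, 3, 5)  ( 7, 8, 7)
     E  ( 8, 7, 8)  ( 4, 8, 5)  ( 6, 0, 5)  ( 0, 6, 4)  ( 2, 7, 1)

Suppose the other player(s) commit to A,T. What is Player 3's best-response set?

argmax u_3 = {Y}

u_3(X vs A,T) = 2
u_3(Y vs A,T) = 3
u_3(Z vs A,T) = 2
u_3(W vs A,T) = 1
max payoff 3 at {Y}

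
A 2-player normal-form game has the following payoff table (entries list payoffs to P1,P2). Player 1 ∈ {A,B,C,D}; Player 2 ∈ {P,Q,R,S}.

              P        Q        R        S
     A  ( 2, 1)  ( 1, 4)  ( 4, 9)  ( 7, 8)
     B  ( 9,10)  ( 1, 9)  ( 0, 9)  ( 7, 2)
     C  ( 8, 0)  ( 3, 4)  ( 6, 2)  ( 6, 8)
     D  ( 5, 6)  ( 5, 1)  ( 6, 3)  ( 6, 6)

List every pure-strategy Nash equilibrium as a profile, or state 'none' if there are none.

(A,P): not NE [P1→B gives 9>2; P2→R gives 9>1]
(A,Q): not NE [P1→D gives 5>1; P2→R gives 9>4]
(A,R): not NE [P1→D gives 6>4]
(A,S): not NE [P2→R gives 9>8]
(B,P): NE
(B,Q): not NE [P1→D gives 5>1; P2→P gives 10>9]
(B,R): not NE [P1→D gives 6>0; P2→P gives 10>9]
(B,S): not NE [P2→P gives 10>2]
(C,P): not NE [P1→B gives 9>8; P2→S gives 8>0]
(C,Q): not NE [P1→D gives 5>3; P2→S gives 8>4]
(C,R): not NE [P2→S gives 8>2]
(C,S): not NE [P1→B gives 7>6]
(D,P): not NE [P1→B gives 9>5]
(D,Q): not NE [P2→S gives 6>1]
(D,R): not NE [P2→S gives 6>3]
(D,S): not NE [P1→B gives 7>6]

Nash profiles: (B,P)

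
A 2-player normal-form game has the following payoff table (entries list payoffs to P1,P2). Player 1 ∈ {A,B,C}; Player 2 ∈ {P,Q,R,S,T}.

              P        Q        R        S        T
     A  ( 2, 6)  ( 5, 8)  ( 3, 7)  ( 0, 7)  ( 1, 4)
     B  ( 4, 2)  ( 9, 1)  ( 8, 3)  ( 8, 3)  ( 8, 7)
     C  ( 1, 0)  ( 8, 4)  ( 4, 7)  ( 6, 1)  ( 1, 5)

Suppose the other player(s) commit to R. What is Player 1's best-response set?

u_1(A vs R) = 3
u_1(B vs R) = 8
u_1(C vs R) = 4
max payoff 8 at {B}

argmax u_1 = {B}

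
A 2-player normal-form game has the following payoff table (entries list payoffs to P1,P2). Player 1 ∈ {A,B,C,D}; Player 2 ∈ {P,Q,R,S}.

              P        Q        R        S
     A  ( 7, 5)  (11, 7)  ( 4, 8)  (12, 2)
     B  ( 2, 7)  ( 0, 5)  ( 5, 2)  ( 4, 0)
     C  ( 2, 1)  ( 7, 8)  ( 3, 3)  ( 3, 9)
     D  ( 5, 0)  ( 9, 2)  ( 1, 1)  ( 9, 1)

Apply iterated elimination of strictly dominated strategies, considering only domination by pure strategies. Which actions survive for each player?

Remaining: P1:{A,B} P2:{P,Q,R}

P1 drop C (A beats it: P:7>2 Q:11>7 R:4>3 S:12>3)
P1 drop D (A beats it: P:7>5 Q:11>9 R:4>1 S:12>9)
P2 drop S (P beats it: A:5>2 B:7>0)
P1→{A,B} P2→{P,Q,R}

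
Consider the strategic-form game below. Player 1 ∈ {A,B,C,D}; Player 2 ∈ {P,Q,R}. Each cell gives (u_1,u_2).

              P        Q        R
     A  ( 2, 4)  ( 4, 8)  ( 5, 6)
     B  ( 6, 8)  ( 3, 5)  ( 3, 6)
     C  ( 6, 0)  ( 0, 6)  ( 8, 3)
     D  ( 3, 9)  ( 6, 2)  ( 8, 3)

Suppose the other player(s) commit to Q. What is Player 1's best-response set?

BR_1 = {D}

u_1(A vs Q) = 4
u_1(B vs Q) = 3
u_1(C vs Q) = 0
u_1(D vs Q) = 6
max payoff 6 at {D}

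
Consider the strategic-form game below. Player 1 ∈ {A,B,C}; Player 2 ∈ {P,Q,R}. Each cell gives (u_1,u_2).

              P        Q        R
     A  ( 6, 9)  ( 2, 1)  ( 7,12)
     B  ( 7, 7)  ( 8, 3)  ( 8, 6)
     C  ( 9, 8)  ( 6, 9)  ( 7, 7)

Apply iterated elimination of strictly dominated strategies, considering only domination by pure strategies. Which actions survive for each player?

P1 drop A (B beats it: P:7>6 Q:8>2 R:8>7)
P2 drop R (P beats it: B:7>6 C:8>7)
P1→{B,C} P2→{P,Q}

Remaining: P1:{B,C} P2:{P,Q}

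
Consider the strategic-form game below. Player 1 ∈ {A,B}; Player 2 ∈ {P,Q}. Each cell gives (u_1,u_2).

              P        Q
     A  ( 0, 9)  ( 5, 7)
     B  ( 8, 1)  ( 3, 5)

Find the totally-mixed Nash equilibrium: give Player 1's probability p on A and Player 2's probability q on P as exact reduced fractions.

P1 indiff ⇒ q·0+(1-q)·5 = q·8+(1-q)·3 ⇒ q(-8) = (1-q)(-2) ⇒ q = 1/5
P2 indiff ⇒ p·9+(1-p)·1 = p·7+(1-p)·5 ⇒ p(2) = (1-p)(4) ⇒ p = 2/3

p=2/3, q=1/5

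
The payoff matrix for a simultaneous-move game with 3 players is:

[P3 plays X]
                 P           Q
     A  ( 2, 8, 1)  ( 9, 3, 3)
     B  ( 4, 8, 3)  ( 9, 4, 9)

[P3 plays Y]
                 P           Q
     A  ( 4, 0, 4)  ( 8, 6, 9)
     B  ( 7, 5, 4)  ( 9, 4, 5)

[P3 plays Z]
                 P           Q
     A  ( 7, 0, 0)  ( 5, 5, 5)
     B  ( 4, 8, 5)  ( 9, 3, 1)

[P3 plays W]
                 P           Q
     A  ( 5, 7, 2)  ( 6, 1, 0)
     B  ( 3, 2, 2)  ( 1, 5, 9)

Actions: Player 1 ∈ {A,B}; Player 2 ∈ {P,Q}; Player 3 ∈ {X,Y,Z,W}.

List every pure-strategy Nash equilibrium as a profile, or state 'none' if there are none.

PSNE: ∅

(A,P,X): not NE [P1→B gives 4>2; P3→Y gives 4>1]
(A,P,Y): not NE [P1→B gives 7>4; P2→Q gives 6>0]
(A,P,Z): not NE [P2→Q gives 5>0; P3→Y gives 4>0]
(A,P,W): not NE [P3→Y gives 4>2]
(A,Q,X): not NE [P2→P gives 8>3; P3→Y gives 9>3]
(A,Q,Y): not NE [P1→B gives 9>8]
(A,Q,Z): not NE [P1→B gives 9>5; P3→Y gives 9>5]
(A,Q,W): not NE [P2→P gives 7>1; P3→Y gives 9>0]
(B,P,X): not NE [P3→Z gives 5>3]
(B,P,Y): not NE [P3→Z gives 5>4]
(B,P,Z): not NE [P1→A gives 7>4]
(B,P,W): not NE [P1→A gives 5>3; P2→Q gives 5>2; P3→Z gives 5>2]
(B,Q,X): not NE [P2→P gives 8>4]
(B,Q,Y): not NE [P2→P gives 5>4; P3→W gives 9>5]
(B,Q,Z): not NE [P2→P gives 8>3; P3→W gives 9>1]
(B,Q,W): not NE [P1→A gives 6>1]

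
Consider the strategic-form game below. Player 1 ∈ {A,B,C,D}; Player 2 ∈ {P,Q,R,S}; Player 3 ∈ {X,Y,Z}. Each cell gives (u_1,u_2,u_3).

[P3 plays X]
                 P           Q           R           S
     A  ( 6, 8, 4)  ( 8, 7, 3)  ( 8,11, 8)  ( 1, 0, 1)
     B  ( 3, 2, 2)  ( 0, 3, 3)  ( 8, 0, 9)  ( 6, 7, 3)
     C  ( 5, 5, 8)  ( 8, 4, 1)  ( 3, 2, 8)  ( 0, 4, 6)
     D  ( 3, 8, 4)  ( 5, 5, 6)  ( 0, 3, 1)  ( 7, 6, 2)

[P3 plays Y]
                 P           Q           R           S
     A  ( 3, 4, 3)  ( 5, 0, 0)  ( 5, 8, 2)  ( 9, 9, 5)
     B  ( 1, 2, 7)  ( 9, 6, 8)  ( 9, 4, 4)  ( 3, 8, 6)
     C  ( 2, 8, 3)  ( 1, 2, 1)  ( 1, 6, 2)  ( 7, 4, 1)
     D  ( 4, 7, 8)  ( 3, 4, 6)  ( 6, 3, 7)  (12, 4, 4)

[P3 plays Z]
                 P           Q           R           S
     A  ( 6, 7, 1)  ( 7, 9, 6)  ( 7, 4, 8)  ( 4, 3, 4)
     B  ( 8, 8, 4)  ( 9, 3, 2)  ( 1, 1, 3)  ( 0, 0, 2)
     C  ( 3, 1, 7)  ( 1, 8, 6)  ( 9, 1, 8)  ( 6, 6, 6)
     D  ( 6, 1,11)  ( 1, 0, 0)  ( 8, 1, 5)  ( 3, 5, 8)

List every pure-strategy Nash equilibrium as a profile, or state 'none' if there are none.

NE set: (A,R,X)

(A,P,X): not NE [P2→R gives 11>8]
(A,P,Y): not NE [P1→D gives 4>3; P2→S gives 9>4; P3→X gives 4>3]
(A,P,Z): not NE [P1→B gives 8>6; P2→Q gives 9>7; P3→X gives 4>1]
(A,Q,X): not NE [P2→R gives 11>7; P3→Z gives 6>3]
(A,Q,Y): not NE [P1→B gives 9>5; P2→S gives 9>0; P3→Z gives 6>0]
(A,Q,Z): not NE [P1→B gives 9>7]
(A,R,X): NE
(A,R,Y): not NE [P1→B gives 9>5; P2→S gives 9>8; P3→Z gives 8>2]
(A,R,Z): not NE [P1→C gives 9>7; P2→Q gives 9>4]
(A,S,X): not NE [P1→D gives 7>1; P2→R gives 11>0; P3→Y gives 5>1]
(A,S,Y): not NE [P1→D gives 12>9]
(A,S,Z): not NE [P1→C gives 6>4; P2→Q gives 9>3; P3→Y gives 5>4]
(B,P,X): not NE [P1→A gives 6>3; P2→S gives 7>2; P3→Y gives 7>2]
(B,P,Y): not NE [P1→D gives 4>1; P2→S gives 8>2]
(B,P,Z): not NE [P3→Y gives 7>4]
(B,Q,X): not NE [P1→C gives 8>0; P2→S gives 7>3; P3→Y gives 8>3]
(B,Q,Y): not NE [P2→S gives 8>6]
(B,Q,Z): not NE [P2→P gives 8>3; P3→Y gives 8>2]
(B,R,X): not NE [P2→S gives 7>0]
(B,R,Y): not NE [P2→S gives 8>4; P3→X gives 9>4]
(B,R,Z): not NE [P1→C gives 9>1; P2→P gives 8>1; P3→X gives 9>3]
(B,S,X): not NE [P1→D gives 7>6; P3→Y gives 6>3]
(B,S,Y): not NE [P1→D gives 12>3]
(B,S,Z): not NE [P1→C gives 6>0; P2→P gives 8>0; P3→Y gives 6>2]
(C,P,X): not NE [P1→A gives 6>5]
(C,P,Y): not NE [P1→D gives 4>2; P3→X gives 8>3]
(C,P,Z): not NE [P1→B gives 8>3; P2→Q gives 8>1; P3→X gives 8>7]
(C,Q,X): not NE [P2→P gives 5>4; P3→Z gives 6>1]
(C,Q,Y): not NE [P1→B gives 9>1; P2→P gives 8>2; P3→Z gives 6>1]
(C,Q,Z): not NE [P1→B gives 9>1]
(C,R,X): not NE [P1→B gives 8>3; P2→P gives 5>2]
(C,R,Y): not NE [P1→B gives 9>1; P2→P gives 8>6; P3→Z gives 8>2]
(C,R,Z): not NE [P2→Q gives 8>1]
(C,S,X): not NE [P1→D gives 7>0; P2→P gives 5>4]
(C,S,Y): not NE [P1→D gives 12>7; P2→P gives 8>4; P3→Z gives 6>1]
(C,S,Z): not NE [P2→Q gives 8>6]
(D,P,X): not NE [P1→A gives 6>3; P3→Z gives 11>4]
(D,P,Y): not NE [P3→Z gives 11>8]
(D,P,Z): not NE [P1→B gives 8>6; P2→S gives 5>1]
(D,Q,X): not NE [P1→C gives 8>5; P2→P gives 8>5]
(D,Q,Y): not NE [P1→B gives 9>3; P2→P gives 7>4]
(D,Q,Z): not NE [P1→B gives 9>1; P2→S gives 5>0; P3→Y gives 6>0]
(D,R,X): not NE [P1→B gives 8>0; P2→P gives 8>3; P3→Y gives 7>1]
(D,R,Y): not NE [P1→B gives 9>6; P2→P gives 7>3]
(D,R,Z): not NE [P1→C gives 9>8; P2→S gives 5>1; P3→Y gives 7>5]
(D,S,X): not NE [P2→P gives 8>6; P3→Z gives 8>2]
(D,S,Y): not NE [P2→P gives 7>4; P3→Z gives 8>4]
(D,S,Z): not NE [P1→C gives 6>3]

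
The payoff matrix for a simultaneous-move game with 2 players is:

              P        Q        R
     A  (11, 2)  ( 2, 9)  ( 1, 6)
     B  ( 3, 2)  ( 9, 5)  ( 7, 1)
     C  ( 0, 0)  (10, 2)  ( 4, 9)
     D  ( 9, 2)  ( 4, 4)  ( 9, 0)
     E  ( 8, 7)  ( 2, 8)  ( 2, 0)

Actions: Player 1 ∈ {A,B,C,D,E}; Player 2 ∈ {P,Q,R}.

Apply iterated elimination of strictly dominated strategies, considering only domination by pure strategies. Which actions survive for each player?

P1 drop E (D beats it: P:9>8 Q:4>2 R:9>2)
P2 drop P (Q beats it: A:9>2 B:5>2 C:2>0 D:4>2)
P1 drop A (B beats it: Q:9>2 R:7>1)
P1→{B,C,D} P2→{Q,R}

Remaining: P1:{B,C,D} P2:{Q,R}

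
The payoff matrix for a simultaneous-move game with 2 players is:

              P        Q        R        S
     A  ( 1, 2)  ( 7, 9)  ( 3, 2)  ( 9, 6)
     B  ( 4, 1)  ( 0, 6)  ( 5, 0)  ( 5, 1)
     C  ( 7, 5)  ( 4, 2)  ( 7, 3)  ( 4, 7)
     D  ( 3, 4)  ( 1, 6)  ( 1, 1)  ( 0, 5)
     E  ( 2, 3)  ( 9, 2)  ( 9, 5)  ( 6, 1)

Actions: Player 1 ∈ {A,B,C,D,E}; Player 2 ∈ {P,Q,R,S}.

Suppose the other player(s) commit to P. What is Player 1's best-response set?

u_1(A vs P) = 1
u_1(B vs P) = 4
u_1(C vs P) = 7
u_1(D vs P) = 3
u_1(E vs P) = 2
max payoff 7 at {C}

P1 best: {C}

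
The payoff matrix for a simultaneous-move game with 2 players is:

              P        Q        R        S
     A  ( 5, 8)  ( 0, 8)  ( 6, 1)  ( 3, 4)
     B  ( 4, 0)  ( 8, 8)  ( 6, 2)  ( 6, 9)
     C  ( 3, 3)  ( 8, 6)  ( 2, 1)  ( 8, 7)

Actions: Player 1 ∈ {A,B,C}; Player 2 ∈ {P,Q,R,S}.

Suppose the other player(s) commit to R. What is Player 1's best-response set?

P1 best: {A,B}

u_1(A vs R) = 6
u_1(B vs R) = 6
u_1(C vs R) = 2
max payoff 6 at {A,B}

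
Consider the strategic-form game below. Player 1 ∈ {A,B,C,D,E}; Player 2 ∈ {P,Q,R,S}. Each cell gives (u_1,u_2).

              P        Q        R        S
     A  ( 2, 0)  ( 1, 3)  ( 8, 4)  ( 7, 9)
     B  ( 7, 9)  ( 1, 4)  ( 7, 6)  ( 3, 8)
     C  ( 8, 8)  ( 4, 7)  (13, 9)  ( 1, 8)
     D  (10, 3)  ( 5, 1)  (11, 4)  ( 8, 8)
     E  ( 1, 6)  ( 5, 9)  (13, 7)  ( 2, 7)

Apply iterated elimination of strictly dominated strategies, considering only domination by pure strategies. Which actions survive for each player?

IESDS → P1:{C,D,E} P2:{Q,R,S}

P1 drop A (D beats it: P:10>2 Q:5>1 R:11>8 S:8>7)
P1 drop B (D beats it: P:10>7 Q:5>1 R:11>7 S:8>3)
P2 drop P (R beats it: C:9>8 D:4>3 E:7>6)
P1→{C,D,E} P2→{Q,R,S}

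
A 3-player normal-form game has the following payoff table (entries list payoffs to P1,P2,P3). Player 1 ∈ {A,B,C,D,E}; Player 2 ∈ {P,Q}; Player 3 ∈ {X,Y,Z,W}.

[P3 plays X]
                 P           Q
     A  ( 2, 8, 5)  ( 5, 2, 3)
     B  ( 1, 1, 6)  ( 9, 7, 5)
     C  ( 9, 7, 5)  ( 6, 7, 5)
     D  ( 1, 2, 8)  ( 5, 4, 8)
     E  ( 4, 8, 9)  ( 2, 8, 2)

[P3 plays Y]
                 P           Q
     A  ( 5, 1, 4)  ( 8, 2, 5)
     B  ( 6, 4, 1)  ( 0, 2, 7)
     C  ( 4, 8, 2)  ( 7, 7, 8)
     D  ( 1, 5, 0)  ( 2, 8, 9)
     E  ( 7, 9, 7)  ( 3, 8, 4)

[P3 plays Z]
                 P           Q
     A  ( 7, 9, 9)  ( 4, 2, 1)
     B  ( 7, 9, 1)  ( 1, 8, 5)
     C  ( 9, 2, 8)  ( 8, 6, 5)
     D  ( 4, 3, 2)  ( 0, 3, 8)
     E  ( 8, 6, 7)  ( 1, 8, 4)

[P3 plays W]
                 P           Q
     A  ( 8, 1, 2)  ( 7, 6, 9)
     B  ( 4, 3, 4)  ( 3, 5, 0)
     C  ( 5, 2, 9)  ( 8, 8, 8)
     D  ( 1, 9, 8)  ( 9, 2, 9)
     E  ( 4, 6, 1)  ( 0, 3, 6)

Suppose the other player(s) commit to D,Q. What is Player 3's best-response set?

u_3(X vs D,Q) = 8
u_3(Y vs D,Q) = 9
u_3(Z vs D,Q) = 8
u_3(W vs D,Q) = 9
max payoff 9 at {Y,W}

argmax u_3 = {Y,W}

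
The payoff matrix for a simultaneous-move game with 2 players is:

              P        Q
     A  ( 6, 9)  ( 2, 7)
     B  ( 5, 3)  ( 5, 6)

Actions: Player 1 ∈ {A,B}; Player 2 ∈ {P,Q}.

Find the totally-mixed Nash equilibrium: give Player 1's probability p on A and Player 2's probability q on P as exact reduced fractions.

P1 mixes 3/5 on A; P2 mixes 3/4 on P

P1 indiff ⇒ q·6+(1-q)·2 = q·5+(1-q)·5 ⇒ q(1) = (1-q)(3) ⇒ q = 3/4
P2 indiff ⇒ p·9+(1-p)·3 = p·7+(1-p)·6 ⇒ p(2) = (1-p)(3) ⇒ p = 3/5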